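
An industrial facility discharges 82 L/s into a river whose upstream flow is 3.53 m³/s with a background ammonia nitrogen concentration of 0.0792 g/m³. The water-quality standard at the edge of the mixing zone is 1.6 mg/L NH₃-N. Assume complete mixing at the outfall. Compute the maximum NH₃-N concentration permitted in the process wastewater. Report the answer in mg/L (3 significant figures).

67.1 mg/L

82 L/s = 0.082 m³/s.
Mass balance: 1.6·3.612 = 0.082·Cₑ + 3.53·0.0792.
Cₑ = (5.779 − 0.2796) / 0.082 = 67.07 mg/L.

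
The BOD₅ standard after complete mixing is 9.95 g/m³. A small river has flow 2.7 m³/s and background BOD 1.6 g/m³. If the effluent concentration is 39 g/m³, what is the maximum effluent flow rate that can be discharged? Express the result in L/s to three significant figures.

776 L/s

Mass balance at complete mixing: C_std·(Q_w + Q_r) = Q_w·C_e + Q_r·C_b.
Rearranging, Q_w = Q_r·(C_std − C_b)/(C_e − C_std) = 2.7·(9.95 − 1.6) / (39 − 9.95) = 0.7761 m³/s.
= 776.1 L/s.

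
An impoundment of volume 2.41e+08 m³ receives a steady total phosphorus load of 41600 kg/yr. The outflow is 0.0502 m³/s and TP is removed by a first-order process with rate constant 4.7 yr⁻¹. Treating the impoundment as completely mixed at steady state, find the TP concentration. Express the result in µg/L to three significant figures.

36.7 µg/L

Outflow Q = 0.0502 m³/s × 3.156e+07 s/yr = 1.584e+06 m³/yr.
Steady-state CSTR mass balance: W = Q·C + k·V·C, so C = W/(Q + kV).
Q + kV = 1.584e+06 + 4.7·2.41e+08 = 1.134e+09 m³/yr.
C = 41600/1.134e+09 = 3.668e-05 kg/m³ = 0.03668 mg/L = 36.68 µg/L.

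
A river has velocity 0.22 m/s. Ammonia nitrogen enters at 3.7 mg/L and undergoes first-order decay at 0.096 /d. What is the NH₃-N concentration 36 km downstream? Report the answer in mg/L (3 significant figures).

Travel time t = 36 km / 0.22 m/s = 3.6e+04/0.22 = 1.636e+05 s = 1.894 d.
First-order decay: C = 3.7·exp(−0.096·1.894) = 3.7·0.8338 = 3.085 mg/L.

3.08 mg/L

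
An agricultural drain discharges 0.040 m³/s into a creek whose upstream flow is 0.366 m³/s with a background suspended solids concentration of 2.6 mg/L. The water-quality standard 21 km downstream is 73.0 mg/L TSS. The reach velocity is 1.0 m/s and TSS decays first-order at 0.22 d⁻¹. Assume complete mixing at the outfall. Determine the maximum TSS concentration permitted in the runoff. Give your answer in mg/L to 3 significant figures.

Travel time to the compliance point: t = 2.1e+04/1.0 = 2.1e+04 s = 0.2431 d; decay factor exp(−0.22·0.2431) = 0.9479.
So the concentration just after mixing may be at most 73/0.9479 = 77.01 mg/L.
Mass balance: 77.01·0.406 = 0.04·Cₑ + 0.366·2.6.
Cₑ = (31.27 − 0.9516) / 0.04 = 757.9 mg/L.

758 mg/L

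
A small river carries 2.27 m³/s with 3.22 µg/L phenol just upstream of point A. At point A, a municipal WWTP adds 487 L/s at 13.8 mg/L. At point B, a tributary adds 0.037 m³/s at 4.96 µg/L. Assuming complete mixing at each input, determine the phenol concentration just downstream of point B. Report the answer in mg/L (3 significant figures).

2.41 mg/L

3.22 µg/L = 0.00322 mg/L.
487 L/s = 0.487 m³/s.
After input A: C = (2.27·0.00322 + 0.487·13.8) / 2.757 = 2.44 mg/L.
4.96 µg/L = 0.00496 mg/L.
After input B: C = (2.757·2.44 + 0.037·0.00496) / 2.794 = 2.408 mg/L.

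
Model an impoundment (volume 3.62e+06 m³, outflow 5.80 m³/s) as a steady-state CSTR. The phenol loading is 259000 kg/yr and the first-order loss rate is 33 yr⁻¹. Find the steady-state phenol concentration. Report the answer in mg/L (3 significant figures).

Outflow Q = 5.80 m³/s × 3.156e+07 s/yr = 1.83e+08 m³/yr.
Steady-state CSTR mass balance: W = Q·C + k·V·C, so C = W/(Q + kV).
Q + kV = 1.83e+08 + 33·3.62e+06 = 3.025e+08 m³/yr.
C = 259000/3.025e+08 = 0.0008562 kg/m³ = 0.8562 mg/L.

0.856 mg/L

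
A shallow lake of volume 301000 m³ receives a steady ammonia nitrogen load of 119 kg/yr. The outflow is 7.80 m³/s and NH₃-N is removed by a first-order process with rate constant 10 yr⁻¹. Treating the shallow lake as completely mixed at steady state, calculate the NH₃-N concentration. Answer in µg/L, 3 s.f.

0.478 µg/L

Outflow Q = 7.80 m³/s × 3.156e+07 s/yr = 2.461e+08 m³/yr.
Steady-state CSTR mass balance: W = Q·C + k·V·C, so C = W/(Q + kV).
Q + kV = 2.461e+08 + 10·301000 = 2.492e+08 m³/yr.
C = 119/2.492e+08 = 4.776e-07 kg/m³ = 0.0004776 mg/L = 0.4776 µg/L.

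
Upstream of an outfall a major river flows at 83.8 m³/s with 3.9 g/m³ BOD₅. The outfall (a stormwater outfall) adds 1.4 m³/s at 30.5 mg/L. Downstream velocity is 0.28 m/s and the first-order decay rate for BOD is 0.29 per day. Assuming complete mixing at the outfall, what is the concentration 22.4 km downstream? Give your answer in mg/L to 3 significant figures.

3.32 mg/L

After complete mixing, C₀ = (1.4·30.5 + 83.8·3.9) / 85.2 = 4.337 mg/L.
Travel time t = 2.24e+04 m / 0.28 m/s = 8e+04 s = 0.9259 d.
C = 4.337·exp(−0.29·0.9259) = 4.337·0.7645 = 3.316 mg/L.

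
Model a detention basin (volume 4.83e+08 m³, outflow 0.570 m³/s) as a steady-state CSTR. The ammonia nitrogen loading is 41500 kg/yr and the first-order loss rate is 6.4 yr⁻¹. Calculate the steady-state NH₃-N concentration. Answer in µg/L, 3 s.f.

13.3 µg/L

Outflow Q = 0.570 m³/s × 3.156e+07 s/yr = 1.799e+07 m³/yr.
Steady-state CSTR mass balance: W = Q·C + k·V·C, so C = W/(Q + kV).
Q + kV = 1.799e+07 + 6.4·4.83e+08 = 3.109e+09 m³/yr.
C = 41500/3.109e+09 = 1.335e-05 kg/m³ = 0.01335 mg/L = 13.35 µg/L.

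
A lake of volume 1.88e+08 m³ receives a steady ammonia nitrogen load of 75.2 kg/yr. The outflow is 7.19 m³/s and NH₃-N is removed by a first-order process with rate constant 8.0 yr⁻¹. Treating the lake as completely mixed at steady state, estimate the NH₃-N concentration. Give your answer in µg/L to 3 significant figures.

0.0434 µg/L

Outflow Q = 7.19 m³/s × 3.156e+07 s/yr = 2.269e+08 m³/yr.
Steady-state CSTR mass balance: W = Q·C + k·V·C, so C = W/(Q + kV).
Q + kV = 2.269e+08 + 8.0·1.88e+08 = 1.731e+09 m³/yr.
C = 75.2/1.731e+09 = 4.345e-08 kg/m³ = 4.345e-05 mg/L = 0.04345 µg/L.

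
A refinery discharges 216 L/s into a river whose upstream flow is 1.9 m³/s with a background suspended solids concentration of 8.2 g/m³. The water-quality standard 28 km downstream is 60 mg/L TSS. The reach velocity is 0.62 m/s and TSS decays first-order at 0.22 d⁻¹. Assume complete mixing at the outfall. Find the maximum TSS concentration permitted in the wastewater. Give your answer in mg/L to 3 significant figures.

216 L/s = 0.216 m³/s.
Travel time to the compliance point: t = 2.8e+04/0.62 = 4.516e+04 s = 0.5227 d; decay factor exp(−0.22·0.5227) = 0.8914.
So the concentration just after mixing may be at most 60/0.8914 = 67.31 mg/L.
Mass balance: 67.31·2.116 = 0.216·Cₑ + 1.9·8.2.
Cₑ = (142.4 − 15.58) / 0.216 = 587.3 mg/L.

587 mg/L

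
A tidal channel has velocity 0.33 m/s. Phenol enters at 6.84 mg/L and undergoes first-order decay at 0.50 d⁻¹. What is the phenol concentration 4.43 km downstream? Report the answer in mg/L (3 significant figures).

6.33 mg/L

Travel time t = 4.43 km / 0.33 m/s = 4430/0.33 = 1.342e+04 s = 0.1554 d.
First-order decay: C = 6.84·exp(−0.50·0.1554) = 6.84·0.9253 = 6.329 mg/L.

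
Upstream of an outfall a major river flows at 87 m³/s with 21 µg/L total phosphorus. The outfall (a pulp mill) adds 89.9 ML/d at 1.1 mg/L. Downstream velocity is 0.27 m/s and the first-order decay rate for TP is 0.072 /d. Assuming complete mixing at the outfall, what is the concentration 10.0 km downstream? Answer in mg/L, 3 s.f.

89.9 ML/d = 1.041 m³/s.
21 µg/L = 0.021 mg/L.
After complete mixing, C₀ = (1.041·1.1 + 87·0.021) / 88.04 = 0.03375 mg/L.
Travel time t = 1e+04 m / 0.27 m/s = 3.704e+04 s = 0.4287 d.
C = 0.03375·exp(−0.072·0.4287) = 0.03375·0.9696 = 0.03273 mg/L.

0.0327 mg/L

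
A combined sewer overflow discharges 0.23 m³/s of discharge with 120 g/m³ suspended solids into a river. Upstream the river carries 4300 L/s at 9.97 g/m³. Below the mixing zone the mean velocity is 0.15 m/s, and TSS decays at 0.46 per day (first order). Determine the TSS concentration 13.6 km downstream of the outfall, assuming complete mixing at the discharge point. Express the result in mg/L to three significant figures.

9.60 mg/L

4300 L/s = 4.3 m³/s.
After complete mixing, C₀ = (0.23·120 + 4.3·9.97) / 4.53 = 15.56 mg/L.
Travel time t = 1.36e+04 m / 0.15 m/s = 9.067e+04 s = 1.049 d.
C = 15.56·exp(−0.46·1.049) = 15.56·0.6171 = 9.6 mg/L.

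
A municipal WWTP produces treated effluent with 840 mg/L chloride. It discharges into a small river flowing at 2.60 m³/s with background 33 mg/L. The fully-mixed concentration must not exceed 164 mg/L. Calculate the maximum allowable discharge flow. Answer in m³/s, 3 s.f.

0.504 m³/s

Mass balance at complete mixing: C_std·(Q_w + Q_r) = Q_w·C_e + Q_r·C_b.
Rearranging, Q_w = Q_r·(C_std − C_b)/(C_e − C_std) = 2.60·(164 − 33) / (840 − 164) = 0.5038 m³/s.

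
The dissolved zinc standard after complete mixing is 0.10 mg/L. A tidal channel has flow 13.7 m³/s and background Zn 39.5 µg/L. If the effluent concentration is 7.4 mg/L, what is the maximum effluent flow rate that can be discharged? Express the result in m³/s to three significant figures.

39.5 µg/L = 0.0395 mg/L.
Mass balance at complete mixing: C_std·(Q_w + Q_r) = Q_w·C_e + Q_r·C_b.
Rearranging, Q_w = Q_r·(C_std − C_b)/(C_e − C_std) = 13.7·(0.1 − 0.0395) / (7.4 − 0.1) = 0.1135 m³/s.

0.114 m³/s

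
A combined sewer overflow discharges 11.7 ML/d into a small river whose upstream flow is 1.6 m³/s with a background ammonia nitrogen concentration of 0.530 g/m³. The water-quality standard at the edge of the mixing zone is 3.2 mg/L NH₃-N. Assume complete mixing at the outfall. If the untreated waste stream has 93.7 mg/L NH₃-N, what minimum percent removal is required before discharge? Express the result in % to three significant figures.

11.7 ML/d = 0.1354 m³/s.
Mass balance: 3.2·1.735 = 0.1354·Cₑ + 1.6·0.53.
Cₑ = (5.553 − 0.848) / 0.1354 = 34.75 mg/L.
Required removal = 1 − 34.75/93.7 = 62.92 %.

62.9 %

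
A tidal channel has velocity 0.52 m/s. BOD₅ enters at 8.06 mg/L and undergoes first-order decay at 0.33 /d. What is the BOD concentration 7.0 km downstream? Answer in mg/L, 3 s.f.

Travel time t = 7.0 km / 0.52 m/s = 7000/0.52 = 1.346e+04 s = 0.1558 d.
First-order decay: C = 8.06·exp(−0.33·0.1558) = 8.06·0.9499 = 7.656 mg/L.

7.66 mg/L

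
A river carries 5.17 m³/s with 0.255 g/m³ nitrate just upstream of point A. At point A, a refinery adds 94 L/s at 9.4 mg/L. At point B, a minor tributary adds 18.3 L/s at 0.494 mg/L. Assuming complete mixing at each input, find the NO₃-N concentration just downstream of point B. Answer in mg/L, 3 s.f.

94 L/s = 0.094 m³/s.
After input A: C = (5.17·0.255 + 0.094·9.4) / 5.264 = 0.4183 mg/L.
18.3 L/s = 0.0183 m³/s.
After input B: C = (5.264·0.4183 + 0.0183·0.494) / 5.282 = 0.4186 mg/L.

0.419 mg/L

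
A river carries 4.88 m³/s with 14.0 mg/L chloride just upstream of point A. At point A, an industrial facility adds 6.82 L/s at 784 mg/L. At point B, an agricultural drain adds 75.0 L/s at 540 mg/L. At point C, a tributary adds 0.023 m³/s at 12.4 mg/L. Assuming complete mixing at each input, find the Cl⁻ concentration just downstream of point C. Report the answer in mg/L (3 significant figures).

6.82 L/s = 0.00682 m³/s.
After input A: C = (4.88·14 + 0.00682·784) / 4.887 = 15.07 mg/L.
75.0 L/s = 0.075 m³/s.
After input B: C = (4.887·15.07 + 0.075·540) / 4.962 = 23.01 mg/L.
After input C: C = (4.962·23.01 + 0.023·12.4) / 4.985 = 22.96 mg/L.

23.0 mg/L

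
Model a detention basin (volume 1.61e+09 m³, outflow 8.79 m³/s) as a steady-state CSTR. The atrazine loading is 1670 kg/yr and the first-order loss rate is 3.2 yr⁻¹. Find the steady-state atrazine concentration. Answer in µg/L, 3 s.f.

Outflow Q = 8.79 m³/s × 3.156e+07 s/yr = 2.774e+08 m³/yr.
Steady-state CSTR mass balance: W = Q·C + k·V·C, so C = W/(Q + kV).
Q + kV = 2.774e+08 + 3.2·1.61e+09 = 5.429e+09 m³/yr.
C = 1670/5.429e+09 = 3.076e-07 kg/m³ = 0.0003076 mg/L = 0.3076 µg/L.

0.308 µg/L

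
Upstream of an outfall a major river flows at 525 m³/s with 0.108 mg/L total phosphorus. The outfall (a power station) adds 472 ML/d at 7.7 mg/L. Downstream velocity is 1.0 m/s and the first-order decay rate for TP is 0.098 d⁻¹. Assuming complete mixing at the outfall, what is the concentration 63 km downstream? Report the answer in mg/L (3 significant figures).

472 ML/d = 5.463 m³/s.
After complete mixing, C₀ = (5.463·7.7 + 525·0.108) / 530.5 = 0.1862 mg/L.
Travel time t = 6.3e+04 m / 1.0 m/s = 6.3e+04 s = 0.7292 d.
C = 0.1862·exp(−0.098·0.7292) = 0.1862·0.931 = 0.1733 mg/L.

0.173 mg/L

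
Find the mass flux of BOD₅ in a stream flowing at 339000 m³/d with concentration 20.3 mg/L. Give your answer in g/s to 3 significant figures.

79.6 g/s

339000 m³/d = 3.924 m³/s.
Mass flux = Q·C = 3.924 m³/s × 20.3 g/m³ = 79.65 g/s.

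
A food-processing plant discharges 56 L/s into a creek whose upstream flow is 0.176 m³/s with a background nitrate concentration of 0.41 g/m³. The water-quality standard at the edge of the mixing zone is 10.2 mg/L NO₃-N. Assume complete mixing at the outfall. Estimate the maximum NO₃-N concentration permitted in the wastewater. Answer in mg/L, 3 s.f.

56 L/s = 0.056 m³/s.
Mass balance: 10.2·0.232 = 0.056·Cₑ + 0.176·0.41.
Cₑ = (2.366 − 0.07216) / 0.056 = 40.97 mg/L.

41.0 mg/L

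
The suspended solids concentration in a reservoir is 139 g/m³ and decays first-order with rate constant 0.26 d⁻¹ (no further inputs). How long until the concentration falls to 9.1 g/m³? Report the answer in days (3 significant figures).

10.5 d

t = ln(C₀/C)/k = ln(139/9.1)/0.26 = 2.726/0.26 = 10.49 d.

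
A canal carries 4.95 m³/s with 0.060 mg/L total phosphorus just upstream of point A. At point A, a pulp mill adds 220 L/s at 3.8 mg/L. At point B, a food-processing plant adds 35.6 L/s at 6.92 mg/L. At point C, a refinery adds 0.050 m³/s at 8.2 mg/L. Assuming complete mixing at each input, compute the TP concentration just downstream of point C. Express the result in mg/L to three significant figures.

0.340 mg/L

220 L/s = 0.22 m³/s.
After input A: C = (4.95·0.06 + 0.22·3.8) / 5.17 = 0.2191 mg/L.
35.6 L/s = 0.0356 m³/s.
After input B: C = (5.17·0.2191 + 0.0356·6.92) / 5.206 = 0.265 mg/L.
After input C: C = (5.206·0.265 + 0.05·8.2) / 5.256 = 0.3405 mg/L.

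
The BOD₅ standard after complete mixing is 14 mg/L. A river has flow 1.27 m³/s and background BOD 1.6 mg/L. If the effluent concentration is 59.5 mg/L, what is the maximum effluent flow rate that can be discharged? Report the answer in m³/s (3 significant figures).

Mass balance at complete mixing: C_std·(Q_w + Q_r) = Q_w·C_e + Q_r·C_b.
Rearranging, Q_w = Q_r·(C_std − C_b)/(C_e − C_std) = 1.27·(14 − 1.6) / (59.5 − 14) = 0.3461 m³/s.

0.346 m³/s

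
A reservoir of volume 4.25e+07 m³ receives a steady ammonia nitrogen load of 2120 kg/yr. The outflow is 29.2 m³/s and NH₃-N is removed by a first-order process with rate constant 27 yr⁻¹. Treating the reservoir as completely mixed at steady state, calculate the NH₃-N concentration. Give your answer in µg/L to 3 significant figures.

1.02 µg/L

Outflow Q = 29.2 m³/s × 3.156e+07 s/yr = 9.215e+08 m³/yr.
Steady-state CSTR mass balance: W = Q·C + k·V·C, so C = W/(Q + kV).
Q + kV = 9.215e+08 + 27·4.25e+07 = 2.069e+09 m³/yr.
C = 2120/2.069e+09 = 1.025e-06 kg/m³ = 0.001025 mg/L = 1.025 µg/L.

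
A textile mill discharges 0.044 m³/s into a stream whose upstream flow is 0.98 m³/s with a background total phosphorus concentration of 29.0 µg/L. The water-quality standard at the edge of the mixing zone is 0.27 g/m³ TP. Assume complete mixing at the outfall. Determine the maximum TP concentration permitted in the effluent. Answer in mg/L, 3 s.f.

5.64 mg/L

29.0 µg/L = 0.029 mg/L.
Mass balance: 0.27·1.024 = 0.044·Cₑ + 0.98·0.029.
Cₑ = (0.2765 − 0.02842) / 0.044 = 5.638 mg/L.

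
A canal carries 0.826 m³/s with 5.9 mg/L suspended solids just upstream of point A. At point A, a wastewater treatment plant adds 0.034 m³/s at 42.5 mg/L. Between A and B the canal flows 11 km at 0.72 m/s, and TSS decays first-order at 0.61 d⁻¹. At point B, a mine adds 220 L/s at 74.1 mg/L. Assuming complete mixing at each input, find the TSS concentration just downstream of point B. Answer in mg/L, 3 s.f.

20.3 mg/L

After input A: C = (0.826·5.9 + 0.034·42.5) / 0.86 = 7.347 mg/L.
Over the 11 km reach to input B (t = 1.528e+04 s = 0.1768 d), decay gives C = 7.347·exp(−0.61·0.1768) = 6.596 mg/L.
220 L/s = 0.22 m³/s.
After input B: C = (0.86·6.596 + 0.22·74.1) / 1.08 = 20.35 mg/L.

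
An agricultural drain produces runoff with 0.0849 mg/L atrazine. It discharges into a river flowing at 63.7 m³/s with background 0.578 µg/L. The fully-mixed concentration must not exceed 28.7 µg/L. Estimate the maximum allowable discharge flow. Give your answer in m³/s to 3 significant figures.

0.578 µg/L = 0.000578 mg/L.
28.7 µg/L = 0.0287 mg/L.
Mass balance at complete mixing: C_std·(Q_w + Q_r) = Q_w·C_e + Q_r·C_b.
Rearranging, Q_w = Q_r·(C_std − C_b)/(C_e − C_std) = 63.7·(0.0287 − 0.000578) / (0.0849 − 0.0287) = 31.87 m³/s.

31.9 m³/s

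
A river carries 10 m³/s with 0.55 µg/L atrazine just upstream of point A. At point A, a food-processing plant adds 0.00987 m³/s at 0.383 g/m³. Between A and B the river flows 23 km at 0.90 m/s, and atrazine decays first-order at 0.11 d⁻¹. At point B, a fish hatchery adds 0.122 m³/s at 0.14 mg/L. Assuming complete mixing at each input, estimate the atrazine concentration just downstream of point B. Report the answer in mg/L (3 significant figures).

0.00257 mg/L

0.55 µg/L = 0.00055 mg/L.
After input A: C = (10·0.00055 + 0.00987·0.383) / 10.01 = 0.0009271 mg/L.
Over the 23 km reach to input B (t = 2.556e+04 s = 0.2958 d), decay gives C = 0.0009271·exp(−0.11·0.2958) = 0.0008974 mg/L.
After input B: C = (10.01·0.0008974 + 0.122·0.14) / 10.13 = 0.002572 mg/L.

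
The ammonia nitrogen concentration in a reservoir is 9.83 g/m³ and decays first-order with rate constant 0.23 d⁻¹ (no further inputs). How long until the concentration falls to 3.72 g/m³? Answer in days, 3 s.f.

4.22 d

t = ln(C₀/C)/k = ln(9.83/3.72)/0.23 = 0.9717/0.23 = 4.225 d.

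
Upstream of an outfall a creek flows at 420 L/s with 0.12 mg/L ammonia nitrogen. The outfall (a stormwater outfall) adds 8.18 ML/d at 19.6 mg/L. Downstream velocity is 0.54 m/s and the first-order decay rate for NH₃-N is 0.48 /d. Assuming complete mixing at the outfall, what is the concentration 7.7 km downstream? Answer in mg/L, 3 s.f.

8.18 ML/d = 0.09468 m³/s.
420 L/s = 0.42 m³/s.
After complete mixing, C₀ = (0.09468·19.6 + 0.42·0.12) / 0.5147 = 3.703 mg/L.
Travel time t = 7700 m / 0.54 m/s = 1.426e+04 s = 0.165 d.
C = 3.703·exp(−0.48·0.165) = 3.703·0.9238 = 3.421 mg/L.

3.42 mg/L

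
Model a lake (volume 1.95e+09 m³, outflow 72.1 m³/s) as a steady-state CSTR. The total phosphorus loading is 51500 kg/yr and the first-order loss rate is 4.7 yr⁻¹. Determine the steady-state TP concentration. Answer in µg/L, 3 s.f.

4.50 µg/L

Outflow Q = 72.1 m³/s × 3.156e+07 s/yr = 2.275e+09 m³/yr.
Steady-state CSTR mass balance: W = Q·C + k·V·C, so C = W/(Q + kV).
Q + kV = 2.275e+09 + 4.7·1.95e+09 = 1.144e+10 m³/yr.
C = 51500/1.144e+10 = 4.502e-06 kg/m³ = 0.004502 mg/L = 4.502 µg/L.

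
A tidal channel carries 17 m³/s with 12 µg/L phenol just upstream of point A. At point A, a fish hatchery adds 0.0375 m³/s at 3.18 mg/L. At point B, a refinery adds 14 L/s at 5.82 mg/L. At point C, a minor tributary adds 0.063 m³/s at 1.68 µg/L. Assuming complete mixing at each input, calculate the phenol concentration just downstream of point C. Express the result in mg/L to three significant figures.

12 µg/L = 0.012 mg/L.
After input A: C = (17·0.012 + 0.0375·3.18) / 17.04 = 0.01897 mg/L.
14 L/s = 0.014 m³/s.
After input B: C = (17.04·0.01897 + 0.014·5.82) / 17.05 = 0.02374 mg/L.
1.68 µg/L = 0.00168 mg/L.
After input C: C = (17.05·0.02374 + 0.063·0.00168) / 17.11 = 0.02365 mg/L.

0.0237 mg/L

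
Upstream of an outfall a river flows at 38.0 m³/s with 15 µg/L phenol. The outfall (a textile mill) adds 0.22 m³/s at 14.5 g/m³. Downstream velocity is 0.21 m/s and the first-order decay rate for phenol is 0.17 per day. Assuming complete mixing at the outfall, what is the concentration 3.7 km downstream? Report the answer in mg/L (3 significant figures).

15 µg/L = 0.015 mg/L.
After complete mixing, C₀ = (0.22·14.5 + 38·0.015) / 38.22 = 0.09838 mg/L.
Travel time t = 3700 m / 0.21 m/s = 1.762e+04 s = 0.2039 d.
C = 0.09838·exp(−0.17·0.2039) = 0.09838·0.9659 = 0.09503 mg/L.

0.0950 mg/L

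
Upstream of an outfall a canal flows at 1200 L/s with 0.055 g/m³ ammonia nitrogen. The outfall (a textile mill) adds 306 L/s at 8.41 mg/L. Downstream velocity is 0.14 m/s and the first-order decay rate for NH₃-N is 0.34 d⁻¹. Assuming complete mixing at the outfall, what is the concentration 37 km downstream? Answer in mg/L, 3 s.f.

306 L/s = 0.306 m³/s.
1200 L/s = 1.2 m³/s.
After complete mixing, C₀ = (0.306·8.41 + 1.2·0.055) / 1.506 = 1.753 mg/L.
Travel time t = 3.7e+04 m / 0.14 m/s = 2.643e+05 s = 3.059 d.
C = 1.753·exp(−0.34·3.059) = 1.753·0.3535 = 0.6195 mg/L.

0.619 mg/L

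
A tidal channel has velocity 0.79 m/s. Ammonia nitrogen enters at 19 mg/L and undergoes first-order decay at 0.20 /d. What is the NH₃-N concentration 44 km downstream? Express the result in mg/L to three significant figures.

16.7 mg/L

Travel time t = 44 km / 0.79 m/s = 4.4e+04/0.79 = 5.57e+04 s = 0.6446 d.
First-order decay: C = 19·exp(−0.20·0.6446) = 19·0.879 = 16.7 mg/L.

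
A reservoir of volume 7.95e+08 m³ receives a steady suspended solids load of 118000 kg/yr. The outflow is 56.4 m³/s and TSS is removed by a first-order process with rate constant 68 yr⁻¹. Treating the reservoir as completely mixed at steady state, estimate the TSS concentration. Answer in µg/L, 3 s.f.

Outflow Q = 56.4 m³/s × 3.156e+07 s/yr = 1.78e+09 m³/yr.
Steady-state CSTR mass balance: W = Q·C + k·V·C, so C = W/(Q + kV).
Q + kV = 1.78e+09 + 68·7.95e+08 = 5.584e+10 m³/yr.
C = 118000/5.584e+10 = 2.113e-06 kg/m³ = 0.002113 mg/L = 2.113 µg/L.

2.11 µg/L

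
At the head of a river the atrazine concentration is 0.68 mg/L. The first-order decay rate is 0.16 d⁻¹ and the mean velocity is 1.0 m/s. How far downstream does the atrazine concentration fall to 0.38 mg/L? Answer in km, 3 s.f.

From C = C₀·e^(−kt), t = ln(C₀/C)/k = ln(0.68/0.38)/0.16 = 0.5819/0.16 = 3.637 d.
Distance = v·t = 1.0 m/s × 3.142e+05 s = 3.142e+05 m = 314.2 km.

314 km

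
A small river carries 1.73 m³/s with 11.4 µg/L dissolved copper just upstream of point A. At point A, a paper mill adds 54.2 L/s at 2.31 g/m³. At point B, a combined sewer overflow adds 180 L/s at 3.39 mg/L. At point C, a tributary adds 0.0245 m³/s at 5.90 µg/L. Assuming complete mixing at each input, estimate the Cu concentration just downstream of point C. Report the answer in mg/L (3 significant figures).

11.4 µg/L = 0.0114 mg/L.
54.2 L/s = 0.0542 m³/s.
After input A: C = (1.73·0.0114 + 0.0542·2.31) / 1.784 = 0.08123 mg/L.
180 L/s = 0.18 m³/s.
After input B: C = (1.784·0.08123 + 0.18·3.39) / 1.964 = 0.3844 mg/L.
5.90 µg/L = 0.0059 mg/L.
After input C: C = (1.964·0.3844 + 0.0245·0.0059) / 1.989 = 0.3798 mg/L.

0.380 mg/L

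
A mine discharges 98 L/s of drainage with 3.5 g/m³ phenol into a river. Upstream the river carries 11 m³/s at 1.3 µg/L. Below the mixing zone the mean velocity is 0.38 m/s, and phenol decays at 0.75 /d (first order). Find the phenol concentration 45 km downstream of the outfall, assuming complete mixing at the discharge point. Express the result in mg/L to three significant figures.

0.0115 mg/L

98 L/s = 0.098 m³/s.
1.3 µg/L = 0.0013 mg/L.
After complete mixing, C₀ = (0.098·3.5 + 11·0.0013) / 11.1 = 0.03219 mg/L.
Travel time t = 4.5e+04 m / 0.38 m/s = 1.184e+05 s = 1.371 d.
C = 0.03219·exp(−0.75·1.371) = 0.03219·0.3577 = 0.01152 mg/L.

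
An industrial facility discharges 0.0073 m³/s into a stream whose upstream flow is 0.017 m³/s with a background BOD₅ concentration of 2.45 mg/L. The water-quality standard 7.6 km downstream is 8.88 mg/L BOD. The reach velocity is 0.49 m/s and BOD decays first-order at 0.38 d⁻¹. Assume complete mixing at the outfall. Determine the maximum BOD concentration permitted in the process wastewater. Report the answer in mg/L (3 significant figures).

25.9 mg/L

Travel time to the compliance point: t = 7600/0.49 = 1.551e+04 s = 0.1795 d; decay factor exp(−0.38·0.1795) = 0.9341.
So the concentration just after mixing may be at most 8.88/0.9341 = 9.507 mg/L.
Mass balance: 9.507·0.0243 = 0.0073·Cₑ + 0.017·2.45.
Cₑ = (0.231 − 0.04165) / 0.0073 = 25.94 mg/L.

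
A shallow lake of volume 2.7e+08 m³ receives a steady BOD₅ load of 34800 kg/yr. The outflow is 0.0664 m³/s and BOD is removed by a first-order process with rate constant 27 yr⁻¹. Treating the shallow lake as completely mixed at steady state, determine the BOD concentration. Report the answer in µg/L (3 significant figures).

Outflow Q = 0.0664 m³/s × 3.156e+07 s/yr = 2.095e+06 m³/yr.
Steady-state CSTR mass balance: W = Q·C + k·V·C, so C = W/(Q + kV).
Q + kV = 2.095e+06 + 27·2.7e+08 = 7.292e+09 m³/yr.
C = 34800/7.292e+09 = 4.772e-06 kg/m³ = 0.004772 mg/L = 4.772 µg/L.

4.77 µg/L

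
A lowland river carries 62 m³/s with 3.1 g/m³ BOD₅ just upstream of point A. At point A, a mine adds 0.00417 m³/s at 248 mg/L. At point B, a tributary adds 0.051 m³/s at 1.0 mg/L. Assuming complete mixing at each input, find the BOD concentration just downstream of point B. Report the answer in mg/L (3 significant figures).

3.11 mg/L

After input A: C = (62·3.1 + 0.00417·248) / 62 = 3.116 mg/L.
After input B: C = (62·3.116 + 0.051·1) / 62.06 = 3.115 mg/L.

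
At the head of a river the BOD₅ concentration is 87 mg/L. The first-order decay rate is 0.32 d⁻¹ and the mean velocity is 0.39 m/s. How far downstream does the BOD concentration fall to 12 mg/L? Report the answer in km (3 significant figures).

209 km

From C = C₀·e^(−kt), t = ln(C₀/C)/k = ln(87/12)/0.32 = 1.981/0.32 = 6.191 d.
Distance = v·t = 0.39 m/s × 5.349e+05 s = 2.086e+05 m = 208.6 km.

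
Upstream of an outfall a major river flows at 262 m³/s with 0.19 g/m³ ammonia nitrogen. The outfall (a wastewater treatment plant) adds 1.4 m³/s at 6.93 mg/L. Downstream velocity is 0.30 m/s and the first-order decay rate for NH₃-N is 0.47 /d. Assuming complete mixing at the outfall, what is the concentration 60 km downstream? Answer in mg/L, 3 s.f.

After complete mixing, C₀ = (1.4·6.93 + 262·0.19) / 263.4 = 0.2258 mg/L.
Travel time t = 6e+04 m / 0.30 m/s = 2e+05 s = 2.315 d.
C = 0.2258·exp(−0.47·2.315) = 0.2258·0.3369 = 0.07608 mg/L.

0.0761 mg/L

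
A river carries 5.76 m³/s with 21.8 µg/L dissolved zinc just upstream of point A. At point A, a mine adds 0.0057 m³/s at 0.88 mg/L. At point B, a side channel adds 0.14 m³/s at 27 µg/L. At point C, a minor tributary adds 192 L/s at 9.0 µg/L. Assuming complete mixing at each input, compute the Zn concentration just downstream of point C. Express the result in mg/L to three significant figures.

0.0223 mg/L

21.8 µg/L = 0.0218 mg/L.
After input A: C = (5.76·0.0218 + 0.0057·0.88) / 5.766 = 0.02265 mg/L.
27 µg/L = 0.027 mg/L.
After input B: C = (5.766·0.02265 + 0.14·0.027) / 5.906 = 0.02275 mg/L.
192 L/s = 0.192 m³/s.
9.0 µg/L = 0.009 mg/L.
After input C: C = (5.906·0.02275 + 0.192·0.009) / 6.098 = 0.02232 mg/L.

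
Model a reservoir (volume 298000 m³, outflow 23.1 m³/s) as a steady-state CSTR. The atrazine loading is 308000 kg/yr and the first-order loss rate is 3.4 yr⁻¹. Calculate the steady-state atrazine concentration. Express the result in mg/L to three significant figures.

0.422 mg/L

Outflow Q = 23.1 m³/s × 3.156e+07 s/yr = 7.29e+08 m³/yr.
Steady-state CSTR mass balance: W = Q·C + k·V·C, so C = W/(Q + kV).
Q + kV = 7.29e+08 + 3.4·298000 = 7.3e+08 m³/yr.
C = 308000/7.3e+08 = 0.0004219 kg/m³ = 0.4219 mg/L.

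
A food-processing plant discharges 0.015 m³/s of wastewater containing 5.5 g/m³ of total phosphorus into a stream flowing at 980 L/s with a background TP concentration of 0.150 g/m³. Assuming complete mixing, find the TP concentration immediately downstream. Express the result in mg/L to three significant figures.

0.231 mg/L

980 L/s = 0.98 m³/s.
Flow-weighted mixing gives C = (0.015·5.5 + 0.98·0.15) / (0.015 + 0.98) = 0.2295/0.995 = 0.2307 mg/L.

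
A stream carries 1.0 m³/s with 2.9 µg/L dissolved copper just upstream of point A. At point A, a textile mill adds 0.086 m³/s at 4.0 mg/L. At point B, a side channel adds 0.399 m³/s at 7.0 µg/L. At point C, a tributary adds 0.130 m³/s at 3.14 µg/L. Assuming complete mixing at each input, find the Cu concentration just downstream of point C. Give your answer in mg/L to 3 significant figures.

0.217 mg/L

2.9 µg/L = 0.0029 mg/L.
After input A: C = (1·0.0029 + 0.086·4) / 1.086 = 0.3194 mg/L.
7.0 µg/L = 0.007 mg/L.
After input B: C = (1.086·0.3194 + 0.399·0.007) / 1.485 = 0.2355 mg/L.
3.14 µg/L = 0.00314 mg/L.
After input C: C = (1.485·0.2355 + 0.13·0.00314) / 1.615 = 0.2168 mg/L.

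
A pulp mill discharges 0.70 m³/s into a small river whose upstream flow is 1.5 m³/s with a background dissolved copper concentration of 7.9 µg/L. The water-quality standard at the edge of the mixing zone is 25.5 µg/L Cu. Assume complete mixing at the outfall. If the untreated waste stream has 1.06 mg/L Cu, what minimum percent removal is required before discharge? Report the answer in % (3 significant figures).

7.9 µg/L = 0.0079 mg/L.
25.5 µg/L = 0.0255 mg/L.
Mass balance: 0.0255·2.2 = 0.7·Cₑ + 1.5·0.0079.
Cₑ = (0.0561 − 0.01185) / 0.7 = 0.06321 mg/L.
Required removal = 1 − 0.06321/1.06 = 94.04 %.

94.0 %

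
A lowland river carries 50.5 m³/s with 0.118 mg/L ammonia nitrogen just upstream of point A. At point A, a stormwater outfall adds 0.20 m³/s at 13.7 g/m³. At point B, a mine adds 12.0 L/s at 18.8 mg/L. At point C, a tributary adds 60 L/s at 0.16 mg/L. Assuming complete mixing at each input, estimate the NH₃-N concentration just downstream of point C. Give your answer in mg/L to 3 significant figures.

After input A: C = (50.5·0.118 + 0.2·13.7) / 50.7 = 0.1716 mg/L.
12.0 L/s = 0.012 m³/s.
After input B: C = (50.7·0.1716 + 0.012·18.8) / 50.71 = 0.176 mg/L.
60 L/s = 0.06 m³/s.
After input C: C = (50.71·0.176 + 0.06·0.16) / 50.77 = 0.176 mg/L.

0.176 mg/L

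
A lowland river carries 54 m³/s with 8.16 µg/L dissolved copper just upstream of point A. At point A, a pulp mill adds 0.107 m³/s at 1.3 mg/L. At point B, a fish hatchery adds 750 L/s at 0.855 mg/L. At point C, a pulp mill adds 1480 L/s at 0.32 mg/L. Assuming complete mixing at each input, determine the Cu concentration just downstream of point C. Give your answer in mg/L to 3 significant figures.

8.16 µg/L = 0.00816 mg/L.
After input A: C = (54·0.00816 + 0.107·1.3) / 54.11 = 0.01071 mg/L.
750 L/s = 0.75 m³/s.
After input B: C = (54.11·0.01071 + 0.75·0.855) / 54.86 = 0.02226 mg/L.
1480 L/s = 1.48 m³/s.
After input C: C = (54.86·0.02226 + 1.48·0.32) / 56.34 = 0.03008 mg/L.

0.0301 mg/L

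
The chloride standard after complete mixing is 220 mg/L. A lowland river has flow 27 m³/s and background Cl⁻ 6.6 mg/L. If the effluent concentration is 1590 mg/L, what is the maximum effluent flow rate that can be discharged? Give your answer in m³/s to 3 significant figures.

4.21 m³/s

Mass balance at complete mixing: C_std·(Q_w + Q_r) = Q_w·C_e + Q_r·C_b.
Rearranging, Q_w = Q_r·(C_std − C_b)/(C_e − C_std) = 27·(220 − 6.6) / (1590 − 220) = 4.206 m³/s.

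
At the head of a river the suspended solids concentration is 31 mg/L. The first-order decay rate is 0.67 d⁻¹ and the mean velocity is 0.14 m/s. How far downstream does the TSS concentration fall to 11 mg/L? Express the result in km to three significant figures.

From C = C₀·e^(−kt), t = ln(C₀/C)/k = ln(31/11)/0.67 = 1.036/0.67 = 1.546 d.
Distance = v·t = 0.14 m/s × 1.336e+05 s = 1.871e+04 m = 18.71 km.

18.7 km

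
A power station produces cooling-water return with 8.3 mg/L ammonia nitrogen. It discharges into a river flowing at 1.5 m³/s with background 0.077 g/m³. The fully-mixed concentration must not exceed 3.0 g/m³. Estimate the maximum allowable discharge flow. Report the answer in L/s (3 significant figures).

827 L/s

Mass balance at complete mixing: C_std·(Q_w + Q_r) = Q_w·C_e + Q_r·C_b.
Rearranging, Q_w = Q_r·(C_std − C_b)/(C_e − C_std) = 1.5·(3 − 0.077) / (8.3 − 3) = 0.8273 m³/s.
= 827.3 L/s.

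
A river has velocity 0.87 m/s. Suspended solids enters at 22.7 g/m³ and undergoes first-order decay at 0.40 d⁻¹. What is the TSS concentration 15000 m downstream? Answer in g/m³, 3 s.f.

Travel time t = 15000 m / 0.87 m/s = 1.5e+04/0.87 = 1.724e+04 s = 0.1996 d.
First-order decay: C = 22.7·exp(−0.40·0.1996) = 22.7·0.9233 = 20.96 g/m³.

21.0 g/m³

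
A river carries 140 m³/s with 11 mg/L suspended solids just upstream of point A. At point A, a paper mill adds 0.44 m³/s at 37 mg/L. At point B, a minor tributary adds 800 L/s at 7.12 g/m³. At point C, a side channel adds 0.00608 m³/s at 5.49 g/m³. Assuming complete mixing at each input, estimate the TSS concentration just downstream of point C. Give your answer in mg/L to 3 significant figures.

After input A: C = (140·11 + 0.44·37) / 140.4 = 11.08 mg/L.
800 L/s = 0.8 m³/s.
After input B: C = (140.4·11.08 + 0.8·7.12) / 141.2 = 11.06 mg/L.
After input C: C = (141.2·11.06 + 0.00608·5.49) / 141.2 = 11.06 mg/L.

11.1 mg/L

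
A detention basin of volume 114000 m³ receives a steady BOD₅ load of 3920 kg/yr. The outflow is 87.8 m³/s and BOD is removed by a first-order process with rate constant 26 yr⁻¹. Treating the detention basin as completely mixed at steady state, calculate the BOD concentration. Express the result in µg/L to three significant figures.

Outflow Q = 87.8 m³/s × 3.156e+07 s/yr = 2.771e+09 m³/yr.
Steady-state CSTR mass balance: W = Q·C + k·V·C, so C = W/(Q + kV).
Q + kV = 2.771e+09 + 26·114000 = 2.774e+09 m³/yr.
C = 3920/2.774e+09 = 1.413e-06 kg/m³ = 0.001413 mg/L = 1.413 µg/L.

1.41 µg/L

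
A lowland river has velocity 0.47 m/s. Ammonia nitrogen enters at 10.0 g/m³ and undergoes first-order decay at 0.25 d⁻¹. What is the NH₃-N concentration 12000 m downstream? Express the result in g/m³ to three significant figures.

Travel time t = 12000 m / 0.47 m/s = 1.2e+04/0.47 = 2.553e+04 s = 0.2955 d.
First-order decay: C = 10.0·exp(−0.25·0.2955) = 10.0·0.9288 = 9.288 g/m³.

9.29 g/m³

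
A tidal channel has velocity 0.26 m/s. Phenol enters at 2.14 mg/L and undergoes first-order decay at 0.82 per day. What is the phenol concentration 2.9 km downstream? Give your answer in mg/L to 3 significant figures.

Travel time t = 2.9 km / 0.26 m/s = 2900/0.26 = 1.115e+04 s = 0.1291 d.
First-order decay: C = 2.14·exp(−0.82·0.1291) = 2.14·0.8996 = 1.925 mg/L.

1.93 mg/L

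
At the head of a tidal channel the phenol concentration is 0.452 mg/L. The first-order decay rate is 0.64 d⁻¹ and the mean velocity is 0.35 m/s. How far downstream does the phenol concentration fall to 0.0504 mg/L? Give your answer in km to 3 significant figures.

From C = C₀·e^(−kt), t = ln(C₀/C)/k = ln(0.452/0.0504)/0.64 = 2.194/0.64 = 3.428 d.
Distance = v·t = 0.35 m/s × 2.961e+05 s = 1.037e+05 m = 103.7 km.

104 km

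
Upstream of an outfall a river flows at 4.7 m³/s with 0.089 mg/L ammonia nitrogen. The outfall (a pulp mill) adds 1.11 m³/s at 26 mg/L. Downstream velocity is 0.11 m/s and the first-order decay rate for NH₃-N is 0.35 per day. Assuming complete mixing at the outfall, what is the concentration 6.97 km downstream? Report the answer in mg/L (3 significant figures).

3.90 mg/L

After complete mixing, C₀ = (1.11·26 + 4.7·0.089) / 5.81 = 5.039 mg/L.
Travel time t = 6970 m / 0.11 m/s = 6.336e+04 s = 0.7334 d.
C = 5.039·exp(−0.35·0.7334) = 5.039·0.7736 = 3.898 mg/L.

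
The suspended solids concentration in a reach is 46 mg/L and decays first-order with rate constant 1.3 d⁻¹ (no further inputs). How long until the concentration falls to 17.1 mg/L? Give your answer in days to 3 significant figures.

t = ln(C₀/C)/k = ln(46/17.1)/1.3 = 0.9896/1.3 = 0.7612 d.

0.761 d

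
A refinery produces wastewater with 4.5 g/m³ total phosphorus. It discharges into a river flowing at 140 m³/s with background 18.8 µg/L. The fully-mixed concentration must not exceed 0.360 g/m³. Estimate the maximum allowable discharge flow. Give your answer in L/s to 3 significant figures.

18.8 µg/L = 0.0188 mg/L.
Mass balance at complete mixing: C_std·(Q_w + Q_r) = Q_w·C_e + Q_r·C_b.
Rearranging, Q_w = Q_r·(C_std − C_b)/(C_e − C_std) = 140·(0.36 − 0.0188) / (4.5 − 0.36) = 11.54 m³/s.
= 1.154e+04 L/s.

11500 L/s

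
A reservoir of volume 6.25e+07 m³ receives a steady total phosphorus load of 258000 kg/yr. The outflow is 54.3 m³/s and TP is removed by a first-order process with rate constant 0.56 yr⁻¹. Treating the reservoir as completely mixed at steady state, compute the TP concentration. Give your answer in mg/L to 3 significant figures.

0.148 mg/L

Outflow Q = 54.3 m³/s × 3.156e+07 s/yr = 1.714e+09 m³/yr.
Steady-state CSTR mass balance: W = Q·C + k·V·C, so C = W/(Q + kV).
Q + kV = 1.714e+09 + 0.56·6.25e+07 = 1.749e+09 m³/yr.
C = 258000/1.749e+09 = 0.0001475 kg/m³ = 0.1475 mg/L.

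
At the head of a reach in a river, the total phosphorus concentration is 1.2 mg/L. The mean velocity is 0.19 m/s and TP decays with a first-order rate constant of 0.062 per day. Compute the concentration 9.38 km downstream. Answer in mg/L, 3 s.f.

Travel time t = 9.38 km / 0.19 m/s = 9380/0.19 = 4.937e+04 s = 0.5714 d.
First-order decay: C = 1.2·exp(−0.062·0.5714) = 1.2·0.9652 = 1.158 mg/L.

1.16 mg/L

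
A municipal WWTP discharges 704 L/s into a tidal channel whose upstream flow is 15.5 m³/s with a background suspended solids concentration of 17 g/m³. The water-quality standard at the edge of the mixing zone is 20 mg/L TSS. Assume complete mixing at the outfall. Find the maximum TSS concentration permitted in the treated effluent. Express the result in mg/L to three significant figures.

86.1 mg/L

704 L/s = 0.704 m³/s.
Mass balance: 20·16.2 = 0.704·Cₑ + 15.5·17.
Cₑ = (324.1 − 263.5) / 0.704 = 86.05 mg/L.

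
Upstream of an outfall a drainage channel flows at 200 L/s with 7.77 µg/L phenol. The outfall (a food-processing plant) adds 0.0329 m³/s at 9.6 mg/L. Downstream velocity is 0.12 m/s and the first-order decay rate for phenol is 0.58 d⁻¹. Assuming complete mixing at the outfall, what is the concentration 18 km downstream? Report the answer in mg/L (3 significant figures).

0.498 mg/L

200 L/s = 0.2 m³/s.
7.77 µg/L = 0.00777 mg/L.
After complete mixing, C₀ = (0.0329·9.6 + 0.2·0.00777) / 0.2329 = 1.363 mg/L.
Travel time t = 1.8e+04 m / 0.12 m/s = 1.5e+05 s = 1.736 d.
C = 1.363·exp(−0.58·1.736) = 1.363·0.3653 = 0.4979 mg/L.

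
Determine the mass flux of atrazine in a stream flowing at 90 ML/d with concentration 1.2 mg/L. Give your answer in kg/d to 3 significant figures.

90 ML/d = 1.042 m³/s.
Mass flux = Q·C = 1.042 m³/s × 1.2 g/m³ = 1.25 g/s.
= 1.25 g/s × 86.4 = 108 kg/d.

108 kg/d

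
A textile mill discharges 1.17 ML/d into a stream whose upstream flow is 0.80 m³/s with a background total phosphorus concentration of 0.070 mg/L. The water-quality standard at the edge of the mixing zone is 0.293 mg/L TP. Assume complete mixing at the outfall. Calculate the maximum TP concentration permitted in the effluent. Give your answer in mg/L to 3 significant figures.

13.5 mg/L

1.17 ML/d = 0.01354 m³/s.
Mass balance: 0.293·0.8135 = 0.01354·Cₑ + 0.8·0.07.
Cₑ = (0.2384 − 0.056) / 0.01354 = 13.47 mg/L.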